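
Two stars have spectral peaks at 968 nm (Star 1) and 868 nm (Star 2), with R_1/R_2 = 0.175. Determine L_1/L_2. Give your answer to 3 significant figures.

0.0198

Wien's law gives T ∝ 1/λ_max, so T_1/T_2 = λ_2/λ_1 = 868/968 = 0.8967.
Then L ∝ R²T⁴ gives L_1/L_2 = (0.175)² × (0.8967)⁴ = 0.03062 × 0.6465 = 0.01980.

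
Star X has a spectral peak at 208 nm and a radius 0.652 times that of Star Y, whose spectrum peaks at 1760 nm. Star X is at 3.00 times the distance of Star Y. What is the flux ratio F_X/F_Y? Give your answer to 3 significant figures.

242

Wien's law: T_X/T_Y = λ_Y/λ_X = 1760/208 = 8.462.
L_X/L_Y = (R_X/R_Y)²(T_X/T_Y)⁴ = (0.652)²(8.462)⁴ = 2179.
F_X/F_Y = (L_X/L_Y)/(d_X/d_Y)² = 2179/(3.00)² = 242.1.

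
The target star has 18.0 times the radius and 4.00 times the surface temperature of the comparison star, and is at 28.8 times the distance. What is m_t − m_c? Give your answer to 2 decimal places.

-5.00

L_t/L_c = (18.0)²(4.00)⁴ = 8.294×10^4.
F_t/F_c = (L_t/L_c)/(d_t/d_c)² = 8.294×10^4/829.4 = 100.0.
m_t − m_c = −2.5 log₁₀(100.0) = -5.00.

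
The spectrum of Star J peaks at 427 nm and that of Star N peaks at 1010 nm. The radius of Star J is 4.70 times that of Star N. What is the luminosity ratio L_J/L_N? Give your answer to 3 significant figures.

Wien's law gives T ∝ 1/λ_max, so T_J/T_N = λ_N/λ_J = 1010/427 = 2.365.
Then L ∝ R²T⁴ gives L_J/L_N = (4.70)² × (2.365)⁴ = 22.09 × 31.30 = 691.5.

691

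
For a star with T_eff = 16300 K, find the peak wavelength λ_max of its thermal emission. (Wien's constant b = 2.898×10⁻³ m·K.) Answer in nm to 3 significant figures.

λ_max = b/T = 2.898×10⁻³ / 16300 = 1.78×10^-7 m = 177.8 nm.

178 nm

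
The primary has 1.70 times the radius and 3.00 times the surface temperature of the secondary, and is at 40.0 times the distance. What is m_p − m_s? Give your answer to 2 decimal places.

2.09

L_p/L_s = (1.70)²(3.00)⁴ = 234.1.
F_p/F_s = (L_p/L_s)/(d_p/d_s)² = 234.1/1600 = 0.1463.
m_p − m_s = −2.5 log₁₀(0.1463) = 2.09.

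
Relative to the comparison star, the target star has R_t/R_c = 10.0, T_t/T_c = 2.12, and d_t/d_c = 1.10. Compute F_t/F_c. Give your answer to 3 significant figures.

1.67×10^3

L_t/L_c = (R_t/R_c)²(T_t/T_c)⁴ = (10.0)² × (2.12)⁴ = 2020.
F_t/F_c = (L_t/L_c)/(d_t/d_c)² = 2020 / (1.10)² = 1669.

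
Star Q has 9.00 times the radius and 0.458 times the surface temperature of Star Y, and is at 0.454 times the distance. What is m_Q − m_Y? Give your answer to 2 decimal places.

L_Q/L_Y = (9.00)²(0.458)⁴ = 3.564.
F_Q/F_Y = (L_Q/L_Y)/(d_Q/d_Y)² = 3.564/0.2061 = 17.29.
m_Q − m_Y = −2.5 log₁₀(17.29) = -3.09.

-3.09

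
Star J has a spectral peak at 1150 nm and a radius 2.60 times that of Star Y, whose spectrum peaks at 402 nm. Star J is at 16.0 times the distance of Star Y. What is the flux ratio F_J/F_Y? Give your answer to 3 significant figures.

3.94×10^-4

Wien's law: T_J/T_Y = λ_Y/λ_J = 402/1150 = 0.3496.
L_J/L_Y = (R_J/R_Y)²(T_J/T_Y)⁴ = (2.60)²(0.3496)⁴ = 0.1009.
F_J/F_Y = (L_J/L_Y)/(d_J/d_Y)² = 0.1009/(16.0)² = 3.943×10^-4.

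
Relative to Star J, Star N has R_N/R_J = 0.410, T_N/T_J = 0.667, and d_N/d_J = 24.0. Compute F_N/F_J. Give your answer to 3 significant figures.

L_N/L_J = (R_N/R_J)²(T_N/T_J)⁴ = (0.410)² × (0.667)⁴ = 0.03327.
F_N/F_J = (L_N/L_J)/(d_N/d_J)² = 0.03327 / (24.0)² = 5.776×10^-5.

5.78×10^-5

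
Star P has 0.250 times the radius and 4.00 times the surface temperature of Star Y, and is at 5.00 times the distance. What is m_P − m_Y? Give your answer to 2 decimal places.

L_P/L_Y = (0.250)²(4.00)⁴ = 16.00.
F_P/F_Y = (L_P/L_Y)/(d_P/d_Y)² = 16.00/25.00 = 0.6400.
m_P − m_Y = −2.5 log₁₀(0.6400) = 0.48.

0.48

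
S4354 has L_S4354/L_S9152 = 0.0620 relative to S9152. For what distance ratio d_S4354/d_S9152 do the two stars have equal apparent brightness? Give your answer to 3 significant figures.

Equal flux requires L_S4354/d_S4354² = L_S9152/d_S9152², so d_S4354/d_S9152 = √(L_S4354/L_S9152)
= √(0.0620) = 0.2490.

0.249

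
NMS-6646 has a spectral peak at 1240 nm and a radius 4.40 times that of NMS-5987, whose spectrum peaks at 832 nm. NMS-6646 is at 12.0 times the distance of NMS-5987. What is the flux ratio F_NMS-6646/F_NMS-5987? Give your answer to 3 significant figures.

Wien's law: T_NMS-6646/T_NMS-5987 = λ_NMS-5987/λ_NMS-6646 = 832/1240 = 0.6710.
L_NMS-6646/L_NMS-5987 = (R_NMS-6646/R_NMS-5987)²(T_NMS-6646/T_NMS-5987)⁴ = (4.40)²(0.6710)⁴ = 3.924.
F_NMS-6646/F_NMS-5987 = (L_NMS-6646/L_NMS-5987)/(d_NMS-6646/d_NMS-5987)² = 3.924/(12.0)² = 0.02725.

0.0272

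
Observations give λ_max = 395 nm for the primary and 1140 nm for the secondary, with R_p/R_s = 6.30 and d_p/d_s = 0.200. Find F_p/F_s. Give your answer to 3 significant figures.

6.88×10^4

Wien's law: T_p/T_s = λ_s/λ_p = 1140/395 = 2.886.
L_p/L_s = (R_p/R_s)²(T_p/T_s)⁴ = (6.30)²(2.886)⁴ = 2754.
F_p/F_s = (L_p/L_s)/(d_p/d_s)² = 2754/(0.200)² = 6.884×10^4.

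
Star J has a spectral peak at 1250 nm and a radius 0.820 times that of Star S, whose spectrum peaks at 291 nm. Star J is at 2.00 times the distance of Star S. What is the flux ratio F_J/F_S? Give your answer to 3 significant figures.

4.94×10^-4

Wien's law: T_J/T_S = λ_S/λ_J = 291/1250 = 0.2328.
L_J/L_S = (R_J/R_S)²(T_J/T_S)⁴ = (0.820)²(0.2328)⁴ = 0.001975.
F_J/F_S = (L_J/L_S)/(d_J/d_S)² = 0.001975/(2.00)² = 4.937×10^-4.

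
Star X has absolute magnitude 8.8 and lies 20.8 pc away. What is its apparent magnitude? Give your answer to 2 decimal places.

10.39

m = M + 5 log₁₀(d/10 pc) = 8.8 + 5 log₁₀(20.8/10)
  = 8.8 + 5 × 0.318 = 8.8 + 1.59 = 10.39.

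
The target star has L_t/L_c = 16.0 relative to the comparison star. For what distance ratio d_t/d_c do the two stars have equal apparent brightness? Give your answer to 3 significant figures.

4.00

Equal flux requires L_t/d_t² = L_c/d_c², so d_t/d_c = √(L_t/L_c)
= √(16.0) = 4.000.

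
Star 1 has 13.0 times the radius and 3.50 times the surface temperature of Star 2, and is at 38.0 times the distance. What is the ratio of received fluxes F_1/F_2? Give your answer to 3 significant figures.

L_1/L_2 = (R_1/R_2)²(T_1/T_2)⁴ = (13.0)² × (3.50)⁴ = 2.536×10^4.
F_1/F_2 = (L_1/L_2)/(d_1/d_2)² = 2.536×10^4 / (38.0)² = 17.56.

17.6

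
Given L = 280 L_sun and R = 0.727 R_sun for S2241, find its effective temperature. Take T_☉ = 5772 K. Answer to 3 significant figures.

T/T_☉ = (L/L_☉)^(1/4) / (R/R_☉)^(1/2)
T = 5772 × (280)^(1/4) / √(0.727) = 5772 × 4.091 / 0.8526 = 2.769×10^4 K.

2.77×10^4 K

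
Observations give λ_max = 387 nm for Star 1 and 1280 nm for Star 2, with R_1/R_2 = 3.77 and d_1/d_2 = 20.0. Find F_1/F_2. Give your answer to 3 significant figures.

4.25

Wien's law: T_1/T_2 = λ_2/λ_1 = 1280/387 = 3.307.
L_1/L_2 = (R_1/R_2)²(T_1/T_2)⁴ = (3.77)²(3.307)⁴ = 1701.
F_1/F_2 = (L_1/L_2)/(d_1/d_2)² = 1701/(20.0)² = 4.252.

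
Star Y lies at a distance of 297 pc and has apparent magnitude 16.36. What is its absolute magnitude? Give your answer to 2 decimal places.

M = m − 5 log₁₀(d/10 pc) = 16.36 − 5 log₁₀(297/10)
  = 16.36 − 5 × 1.473 = 16.36 − 7.36 = 9.00.

9.00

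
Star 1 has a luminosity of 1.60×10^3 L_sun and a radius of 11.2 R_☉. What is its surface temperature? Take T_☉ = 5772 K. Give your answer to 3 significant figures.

1.09×10^4 K

T/T_☉ = (L/L_☉)^(1/4) / (R/R_☉)^(1/2)
T = 5772 × (1.60×10^3)^(1/4) / √(11.2) = 5772 × 6.325 / 3.347 = 1.091×10^4 K.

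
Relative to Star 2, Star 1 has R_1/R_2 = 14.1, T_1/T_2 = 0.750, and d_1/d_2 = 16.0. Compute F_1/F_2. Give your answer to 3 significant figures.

0.246

L_1/L_2 = (R_1/R_2)²(T_1/T_2)⁴ = (14.1)² × (0.750)⁴ = 62.90.
F_1/F_2 = (L_1/L_2)/(d_1/d_2)² = 62.90 / (16.0)² = 0.2457.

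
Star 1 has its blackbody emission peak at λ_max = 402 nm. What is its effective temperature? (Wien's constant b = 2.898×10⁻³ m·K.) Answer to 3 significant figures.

T = b/λ_max = 2.898×10⁻³ / (402×10⁻⁹) = 7209 K.

7.21×10^3 K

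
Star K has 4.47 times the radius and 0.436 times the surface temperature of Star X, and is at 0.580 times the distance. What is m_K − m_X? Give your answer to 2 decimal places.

-0.83

L_K/L_X = (4.47)²(0.436)⁴ = 0.7220.
F_K/F_X = (L_K/L_X)/(d_K/d_X)² = 0.7220/0.3364 = 2.146.
m_K − m_X = −2.5 log₁₀(2.146) = -0.83.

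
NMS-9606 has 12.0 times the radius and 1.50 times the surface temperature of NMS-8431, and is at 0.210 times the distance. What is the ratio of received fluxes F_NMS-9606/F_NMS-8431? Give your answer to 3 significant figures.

1.65×10^4

L_NMS-9606/L_NMS-8431 = (R_NMS-9606/R_NMS-8431)²(T_NMS-9606/T_NMS-8431)⁴ = (12.0)² × (1.50)⁴ = 729.0.
F_NMS-9606/F_NMS-8431 = (L_NMS-9606/L_NMS-8431)/(d_NMS-9606/d_NMS-8431)² = 729.0 / (0.210)² = 1.653×10^4.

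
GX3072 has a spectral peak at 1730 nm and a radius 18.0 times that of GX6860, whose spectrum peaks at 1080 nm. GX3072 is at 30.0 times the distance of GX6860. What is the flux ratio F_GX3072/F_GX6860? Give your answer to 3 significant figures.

0.0547

Wien's law: T_GX3072/T_GX6860 = λ_GX6860/λ_GX3072 = 1080/1730 = 0.6243.
L_GX3072/L_GX6860 = (R_GX3072/R_GX6860)²(T_GX3072/T_GX6860)⁴ = (18.0)²(0.6243)⁴ = 49.21.
F_GX3072/F_GX6860 = (L_GX3072/L_GX6860)/(d_GX3072/d_GX6860)² = 49.21/(30.0)² = 0.05468.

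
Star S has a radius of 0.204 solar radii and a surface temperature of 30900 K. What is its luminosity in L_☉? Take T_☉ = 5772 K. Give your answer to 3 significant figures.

34.2 L_☉

L/L_☉ = (R/R_☉)² (T/T_☉)⁴ = (0.204)² × (30900/5772)⁴
       = 0.04162 × (5.353)⁴ = 0.04162 × 821.4 = 34.18.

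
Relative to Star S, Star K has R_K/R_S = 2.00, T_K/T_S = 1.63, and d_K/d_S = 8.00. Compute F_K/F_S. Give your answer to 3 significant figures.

L_K/L_S = (R_K/R_S)²(T_K/T_S)⁴ = (2.00)² × (1.63)⁴ = 28.24.
F_K/F_S = (L_K/L_S)/(d_K/d_S)² = 28.24 / (8.00)² = 0.4412.

0.441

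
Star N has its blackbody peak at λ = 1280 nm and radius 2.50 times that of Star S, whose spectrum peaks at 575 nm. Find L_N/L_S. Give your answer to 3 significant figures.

0.255

Wien's law gives T ∝ 1/λ_max, so T_N/T_S = λ_S/λ_N = 575/1280 = 0.4492.
Then L ∝ R²T⁴ gives L_N/L_S = (2.50)² × (0.4492)⁴ = 6.250 × 0.04072 = 0.2545.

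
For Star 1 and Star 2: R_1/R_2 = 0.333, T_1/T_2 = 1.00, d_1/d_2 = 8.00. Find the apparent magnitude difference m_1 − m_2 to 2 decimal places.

6.90

L_1/L_2 = (0.333)²(1.00)⁴ = 0.1109.
F_1/F_2 = (L_1/L_2)/(d_1/d_2)² = 0.1109/64.00 = 0.001733.
m_1 − m_2 = −2.5 log₁₀(0.001733) = 6.90.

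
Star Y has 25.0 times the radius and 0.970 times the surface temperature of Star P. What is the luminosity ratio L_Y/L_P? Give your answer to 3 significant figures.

From the Stefan–Boltzmann law, L ∝ R²T⁴, so
L_Y/L_P = (R_Y/R_P)² (T_Y/T_P)⁴ = (25.0)² × (0.970)⁴ = 625.0 × 0.8853 = 553.3.

553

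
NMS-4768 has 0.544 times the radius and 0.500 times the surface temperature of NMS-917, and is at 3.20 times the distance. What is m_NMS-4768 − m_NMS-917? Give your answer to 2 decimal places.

6.86

L_NMS-4768/L_NMS-917 = (0.544)²(0.500)⁴ = 0.01850.
F_NMS-4768/F_NMS-917 = (L_NMS-4768/L_NMS-917)/(d_NMS-4768/d_NMS-917)² = 0.01850/10.24 = 0.001806.
m_NMS-4768 − m_NMS-917 = −2.5 log₁₀(0.001806) = 6.86.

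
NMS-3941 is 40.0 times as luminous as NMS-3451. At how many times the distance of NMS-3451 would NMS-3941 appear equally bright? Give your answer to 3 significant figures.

6.32

Equal flux requires L_NMS-3941/d_NMS-3941² = L_NMS-3451/d_NMS-3451², so d_NMS-3941/d_NMS-3451 = √(L_NMS-3941/L_NMS-3451)
= √(40.0) = 6.325.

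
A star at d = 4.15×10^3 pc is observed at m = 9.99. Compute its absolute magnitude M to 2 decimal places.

-3.10

M = m − 5 log₁₀(d/10 pc) = 9.99 − 5 log₁₀(4.15×10^3/10)
  = 9.99 − 5 × 2.618 = 9.99 − 13.09 = -3.10.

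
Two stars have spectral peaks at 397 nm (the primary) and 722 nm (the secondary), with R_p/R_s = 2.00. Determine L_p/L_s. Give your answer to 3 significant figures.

43.8

Wien's law gives T ∝ 1/λ_max, so T_p/T_s = λ_s/λ_p = 722/397 = 1.819.
Then L ∝ R²T⁴ gives L_p/L_s = (2.00)² × (1.819)⁴ = 4.000 × 10.94 = 43.76.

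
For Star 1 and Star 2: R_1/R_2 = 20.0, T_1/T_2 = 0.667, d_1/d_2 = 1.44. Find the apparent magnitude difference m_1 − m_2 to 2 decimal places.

-3.95

L_1/L_2 = (20.0)²(0.667)⁴ = 79.17.
F_1/F_2 = (L_1/L_2)/(d_1/d_2)² = 79.17/2.074 = 38.18.
m_1 − m_2 = −2.5 log₁₀(38.18) = -3.95.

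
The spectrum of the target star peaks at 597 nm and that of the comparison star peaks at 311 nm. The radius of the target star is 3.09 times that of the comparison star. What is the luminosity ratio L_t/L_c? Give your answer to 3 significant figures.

0.703

Wien's law gives T ∝ 1/λ_max, so T_t/T_c = λ_c/λ_t = 311/597 = 0.5209.
Then L ∝ R²T⁴ gives L_t/L_c = (3.09)² × (0.5209)⁴ = 9.548 × 0.07365 = 0.7032.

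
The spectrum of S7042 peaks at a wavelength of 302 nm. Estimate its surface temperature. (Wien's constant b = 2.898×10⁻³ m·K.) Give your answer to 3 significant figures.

T = b/λ_max = 2.898×10⁻³ / (302×10⁻⁹) = 9596 K.

9.60×10^3 K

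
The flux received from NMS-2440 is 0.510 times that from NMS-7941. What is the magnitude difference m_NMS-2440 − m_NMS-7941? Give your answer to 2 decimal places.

0.73

m_NMS-2440 − m_NMS-7941 = −2.5 log₁₀(F_NMS-2440/F_NMS-7941) = −2.5 log₁₀(0.510) = −2.5 × (-0.292) = 0.731.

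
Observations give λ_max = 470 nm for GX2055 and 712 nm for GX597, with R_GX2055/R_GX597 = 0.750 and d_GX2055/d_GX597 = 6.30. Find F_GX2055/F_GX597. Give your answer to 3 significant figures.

Wien's law: T_GX2055/T_GX597 = λ_GX597/λ_GX2055 = 712/470 = 1.515.
L_GX2055/L_GX597 = (R_GX2055/R_GX597)²(T_GX2055/T_GX597)⁴ = (0.750)²(1.515)⁴ = 2.962.
F_GX2055/F_GX597 = (L_GX2055/L_GX597)/(d_GX2055/d_GX597)² = 2.962/(6.30)² = 0.07464.

0.0746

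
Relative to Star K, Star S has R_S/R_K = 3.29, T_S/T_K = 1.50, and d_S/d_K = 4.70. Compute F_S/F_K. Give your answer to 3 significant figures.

L_S/L_K = (R_S/R_K)²(T_S/T_K)⁴ = (3.29)² × (1.50)⁴ = 54.80.
F_S/F_K = (L_S/L_K)/(d_S/d_K)² = 54.80 / (4.70)² = 2.481.

2.48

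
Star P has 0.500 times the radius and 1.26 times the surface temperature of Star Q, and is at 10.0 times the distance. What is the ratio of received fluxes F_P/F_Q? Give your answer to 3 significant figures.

0.00630

L_P/L_Q = (R_P/R_Q)²(T_P/T_Q)⁴ = (0.500)² × (1.26)⁴ = 0.6301.
F_P/F_Q = (L_P/L_Q)/(d_P/d_Q)² = 0.6301 / (10.0)² = 0.006301.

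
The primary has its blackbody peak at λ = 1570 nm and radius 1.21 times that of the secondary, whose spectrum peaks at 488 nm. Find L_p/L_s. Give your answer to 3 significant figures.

0.0137

Wien's law gives T ∝ 1/λ_max, so T_p/T_s = λ_s/λ_p = 488/1570 = 0.3108.
Then L ∝ R²T⁴ gives L_p/L_s = (1.21)² × (0.3108)⁴ = 1.464 × 0.009334 = 0.01367.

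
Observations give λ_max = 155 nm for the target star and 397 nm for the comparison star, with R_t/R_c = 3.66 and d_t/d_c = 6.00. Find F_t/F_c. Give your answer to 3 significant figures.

16.0

Wien's law: T_t/T_c = λ_c/λ_t = 397/155 = 2.561.
L_t/L_c = (R_t/R_c)²(T_t/T_c)⁴ = (3.66)²(2.561)⁴ = 576.5.
F_t/F_c = (L_t/L_c)/(d_t/d_c)² = 576.5/(6.00)² = 16.01.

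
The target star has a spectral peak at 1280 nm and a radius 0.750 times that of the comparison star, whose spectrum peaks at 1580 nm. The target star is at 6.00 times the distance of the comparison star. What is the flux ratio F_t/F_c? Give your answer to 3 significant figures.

0.0363

Wien's law: T_t/T_c = λ_c/λ_t = 1580/1280 = 1.234.
L_t/L_c = (R_t/R_c)²(T_t/T_c)⁴ = (0.750)²(1.234)⁴ = 1.306.
F_t/F_c = (L_t/L_c)/(d_t/d_c)² = 1.306/(6.00)² = 0.03628.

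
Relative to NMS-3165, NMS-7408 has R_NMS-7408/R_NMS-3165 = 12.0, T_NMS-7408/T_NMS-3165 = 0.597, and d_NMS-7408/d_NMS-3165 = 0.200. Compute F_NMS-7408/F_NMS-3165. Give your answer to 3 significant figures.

L_NMS-7408/L_NMS-3165 = (R_NMS-7408/R_NMS-3165)²(T_NMS-7408/T_NMS-3165)⁴ = (12.0)² × (0.597)⁴ = 18.29.
F_NMS-7408/F_NMS-3165 = (L_NMS-7408/L_NMS-3165)/(d_NMS-7408/d_NMS-3165)² = 18.29 / (0.200)² = 457.3.

457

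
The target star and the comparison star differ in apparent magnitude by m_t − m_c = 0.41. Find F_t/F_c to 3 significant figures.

0.685

F_t/F_c = 10^(−(m_t − m_c)/2.5) = 10^(-0.41/2.5) = 10^-0.164 = 0.6855.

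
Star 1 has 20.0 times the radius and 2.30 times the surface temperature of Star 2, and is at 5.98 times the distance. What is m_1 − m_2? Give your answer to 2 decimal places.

-6.24

L_1/L_2 = (20.0)²(2.30)⁴ = 1.119×10^4.
F_1/F_2 = (L_1/L_2)/(d_1/d_2)² = 1.119×10^4/35.76 = 313.0.
m_1 − m_2 = −2.5 log₁₀(313.0) = -6.24.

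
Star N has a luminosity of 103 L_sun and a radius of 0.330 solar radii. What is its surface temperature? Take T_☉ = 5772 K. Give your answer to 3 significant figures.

T/T_☉ = (L/L_☉)^(1/4) / (R/R_☉)^(1/2)
T = 5772 × (103)^(1/4) / √(0.330) = 5772 × 3.186 / 0.5745 = 3.201×10^4 K.

3.20×10^4 K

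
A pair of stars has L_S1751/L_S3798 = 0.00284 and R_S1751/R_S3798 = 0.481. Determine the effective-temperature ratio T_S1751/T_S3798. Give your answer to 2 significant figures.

0.33

L ∝ R²T⁴ gives T ∝ (L/R²)^(1/4), so
T_S1751/T_S3798 = (0.00284 / 0.481²)^(1/4) = (0.01228)^(1/4) = 0.3329.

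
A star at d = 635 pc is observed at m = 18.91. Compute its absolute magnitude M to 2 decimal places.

9.90

M = m − 5 log₁₀(d/10 pc) = 18.91 − 5 log₁₀(635/10)
  = 18.91 − 5 × 1.803 = 18.91 − 9.01 = 9.90.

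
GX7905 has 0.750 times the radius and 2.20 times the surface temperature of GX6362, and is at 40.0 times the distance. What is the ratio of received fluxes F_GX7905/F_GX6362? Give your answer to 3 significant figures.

0.00824

L_GX7905/L_GX6362 = (R_GX7905/R_GX6362)²(T_GX7905/T_GX6362)⁴ = (0.750)² × (2.20)⁴ = 13.18.
F_GX7905/F_GX6362 = (L_GX7905/L_GX6362)/(d_GX7905/d_GX6362)² = 13.18 / (40.0)² = 0.008236.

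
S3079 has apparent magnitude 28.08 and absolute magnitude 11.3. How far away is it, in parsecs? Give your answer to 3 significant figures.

m − M = 5 log₁₀(d/10 pc)
28.08 − (11.3) = 16.78 = 5 log₁₀(d/10)
d = 10 × 10^(16.78/5) = 10 × 10^3.356 = 2.270×10^4 pc.

2.27×10^4 pc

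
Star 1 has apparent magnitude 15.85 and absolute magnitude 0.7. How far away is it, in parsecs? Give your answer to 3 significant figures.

m − M = 5 log₁₀(d/10 pc)
15.85 − (0.7) = 15.15 = 5 log₁₀(d/10)
d = 10 × 10^(15.15/5) = 10 × 10^3.030 = 1.072×10^4 pc.

1.07×10^4 pc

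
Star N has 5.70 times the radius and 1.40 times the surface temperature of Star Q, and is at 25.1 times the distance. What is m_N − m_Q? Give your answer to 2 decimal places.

L_N/L_Q = (5.70)²(1.40)⁴ = 124.8.
F_N/F_Q = (L_N/L_Q)/(d_N/d_Q)² = 124.8/630.0 = 0.1981.
m_N − m_Q = −2.5 log₁₀(0.1981) = 1.76.

1.76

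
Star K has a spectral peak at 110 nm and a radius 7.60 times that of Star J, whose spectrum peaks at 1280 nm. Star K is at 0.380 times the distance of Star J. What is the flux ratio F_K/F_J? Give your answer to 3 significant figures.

7.33×10^6

Wien's law: T_K/T_J = λ_J/λ_K = 1280/110 = 11.64.
L_K/L_J = (R_K/R_J)²(T_K/T_J)⁴ = (7.60)²(11.64)⁴ = 1.059×10^6.
F_K/F_J = (L_K/L_J)/(d_K/d_J)² = 1.059×10^6/(0.380)² = 7.334×10^6.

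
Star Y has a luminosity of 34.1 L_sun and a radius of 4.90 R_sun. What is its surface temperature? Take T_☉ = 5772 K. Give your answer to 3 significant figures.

T/T_☉ = (L/L_☉)^(1/4) / (R/R_☉)^(1/2)
T = 5772 × (34.1)^(1/4) / √(4.90) = 5772 × 2.417 / 2.214 = 6301 K.

6.30×10^3 K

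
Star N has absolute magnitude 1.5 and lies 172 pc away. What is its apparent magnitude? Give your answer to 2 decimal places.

m = M + 5 log₁₀(d/10 pc) = 1.5 + 5 log₁₀(172/10)
  = 1.5 + 5 × 1.236 = 1.5 + 6.18 = 7.68.

7.68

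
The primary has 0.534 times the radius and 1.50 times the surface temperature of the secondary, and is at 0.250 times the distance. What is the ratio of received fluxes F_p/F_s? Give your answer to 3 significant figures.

L_p/L_s = (R_p/R_s)²(T_p/T_s)⁴ = (0.534)² × (1.50)⁴ = 1.444.
F_p/F_s = (L_p/L_s)/(d_p/d_s)² = 1.444 / (0.250)² = 23.10.

23.1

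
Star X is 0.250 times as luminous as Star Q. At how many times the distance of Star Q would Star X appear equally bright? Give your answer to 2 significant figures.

0.50

Equal flux requires L_X/d_X² = L_Q/d_Q², so d_X/d_Q = √(L_X/L_Q)
= √(0.250) = 0.5000.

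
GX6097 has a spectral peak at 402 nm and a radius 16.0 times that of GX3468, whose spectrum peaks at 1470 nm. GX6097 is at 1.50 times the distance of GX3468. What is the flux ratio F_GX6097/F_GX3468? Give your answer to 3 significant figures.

Wien's law: T_GX6097/T_GX3468 = λ_GX3468/λ_GX6097 = 1470/402 = 3.657.
L_GX6097/L_GX3468 = (R_GX6097/R_GX3468)²(T_GX6097/T_GX3468)⁴ = (16.0)²(3.657)⁴ = 4.577×10^4.
F_GX6097/F_GX3468 = (L_GX6097/L_GX3468)/(d_GX6097/d_GX3468)² = 4.577×10^4/(1.50)² = 2.034×10^4.

2.03×10^4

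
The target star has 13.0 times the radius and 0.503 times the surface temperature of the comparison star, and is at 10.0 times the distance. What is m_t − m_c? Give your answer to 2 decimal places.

L_t/L_c = (13.0)²(0.503)⁴ = 10.82.
F_t/F_c = (L_t/L_c)/(d_t/d_c)² = 10.82/100.0 = 0.1082.
m_t − m_c = −2.5 log₁₀(0.1082) = 2.41.

2.41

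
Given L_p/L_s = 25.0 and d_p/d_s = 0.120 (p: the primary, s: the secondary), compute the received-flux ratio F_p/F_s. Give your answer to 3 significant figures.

F = L/(4πd²), so F_p/F_s = (L_p/L_s) / (d_p/d_s)²
= 25.0 / (0.120)² = 25.0 / 0.01440 = 1736.

1.74×10^3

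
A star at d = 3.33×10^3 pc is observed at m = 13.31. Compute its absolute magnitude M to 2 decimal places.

0.70

M = m − 5 log₁₀(d/10 pc) = 13.31 − 5 log₁₀(3.33×10^3/10)
  = 13.31 − 5 × 2.522 = 13.31 − 12.61 = 0.70.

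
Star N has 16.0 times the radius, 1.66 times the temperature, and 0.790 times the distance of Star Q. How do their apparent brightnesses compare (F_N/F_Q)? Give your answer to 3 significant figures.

3.11×10^3

L_N/L_Q = (R_N/R_Q)²(T_N/T_Q)⁴ = (16.0)² × (1.66)⁴ = 1944.
F_N/F_Q = (L_N/L_Q)/(d_N/d_Q)² = 1944 / (0.790)² = 3115.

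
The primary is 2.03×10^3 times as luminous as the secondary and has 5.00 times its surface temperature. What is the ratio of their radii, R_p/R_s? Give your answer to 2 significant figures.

L ∝ R²T⁴ gives R ∝ √L / T², so
R_p/R_s = √(2.03×10^3) / (5.00)² = 45.06 / 25.00 = 1.802.

1.8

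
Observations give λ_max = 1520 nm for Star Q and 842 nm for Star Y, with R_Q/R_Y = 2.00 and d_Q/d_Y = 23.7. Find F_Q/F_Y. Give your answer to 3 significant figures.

Wien's law: T_Q/T_Y = λ_Y/λ_Q = 842/1520 = 0.5539.
L_Q/L_Y = (R_Q/R_Y)²(T_Q/T_Y)⁴ = (2.00)²(0.5539)⁴ = 0.3766.
F_Q/F_Y = (L_Q/L_Y)/(d_Q/d_Y)² = 0.3766/(23.7)² = 6.706×10^-4.

6.71×10^-4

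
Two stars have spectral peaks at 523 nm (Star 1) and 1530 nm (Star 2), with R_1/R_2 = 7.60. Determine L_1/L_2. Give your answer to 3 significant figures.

4.23×10^3

Wien's law gives T ∝ 1/λ_max, so T_1/T_2 = λ_2/λ_1 = 1530/523 = 2.925.
Then L ∝ R²T⁴ gives L_1/L_2 = (7.60)² × (2.925)⁴ = 57.76 × 73.24 = 4230.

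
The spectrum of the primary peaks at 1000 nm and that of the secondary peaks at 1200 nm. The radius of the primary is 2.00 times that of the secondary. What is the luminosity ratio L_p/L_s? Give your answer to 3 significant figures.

8.29

Wien's law gives T ∝ 1/λ_max, so T_p/T_s = λ_s/λ_p = 1200/1000 = 1.200.
Then L ∝ R²T⁴ gives L_p/L_s = (2.00)² × (1.200)⁴ = 4.000 × 2.074 = 8.294.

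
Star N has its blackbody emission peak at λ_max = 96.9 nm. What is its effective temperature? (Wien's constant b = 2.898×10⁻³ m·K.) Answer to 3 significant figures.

2.99×10^4 K

T = b/λ_max = 2.898×10⁻³ / (96.9×10⁻⁹) = 2.991×10^4 K.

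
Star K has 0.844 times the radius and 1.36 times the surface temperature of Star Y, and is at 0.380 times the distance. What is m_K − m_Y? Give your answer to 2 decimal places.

-3.07

L_K/L_Y = (0.844)²(1.36)⁴ = 2.437.
F_K/F_Y = (L_K/L_Y)/(d_K/d_Y)² = 2.437/0.1444 = 16.88.
m_K − m_Y = −2.5 log₁₀(16.88) = -3.07.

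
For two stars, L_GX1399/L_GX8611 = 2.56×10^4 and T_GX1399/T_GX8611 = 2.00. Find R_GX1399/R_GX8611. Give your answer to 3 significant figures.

40.0

L ∝ R²T⁴ gives R ∝ √L / T², so
R_GX1399/R_GX8611 = √(2.56×10^4) / (2.00)² = 160.0 / 4.000 = 40.00.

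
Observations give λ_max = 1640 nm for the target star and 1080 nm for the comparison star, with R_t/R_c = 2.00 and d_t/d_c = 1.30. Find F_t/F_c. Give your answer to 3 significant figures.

Wien's law: T_t/T_c = λ_c/λ_t = 1080/1640 = 0.6585.
L_t/L_c = (R_t/R_c)²(T_t/T_c)⁴ = (2.00)²(0.6585)⁴ = 0.7523.
F_t/F_c = (L_t/L_c)/(d_t/d_c)² = 0.7523/(1.30)² = 0.4451.

0.445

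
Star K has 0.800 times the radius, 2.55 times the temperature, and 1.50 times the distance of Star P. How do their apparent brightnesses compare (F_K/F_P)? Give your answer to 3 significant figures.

L_K/L_P = (R_K/R_P)²(T_K/T_P)⁴ = (0.800)² × (2.55)⁴ = 27.06.
F_K/F_P = (L_K/L_P)/(d_K/d_P)² = 27.06 / (1.50)² = 12.03.

12.0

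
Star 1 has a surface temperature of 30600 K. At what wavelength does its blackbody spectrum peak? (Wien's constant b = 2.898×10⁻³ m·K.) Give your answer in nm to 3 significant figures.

λ_max = b/T = 2.898×10⁻³ / 30600 = 9.47×10^-8 m = 94.71 nm.

94.7 nm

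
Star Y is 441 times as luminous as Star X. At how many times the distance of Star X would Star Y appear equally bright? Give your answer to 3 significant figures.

Equal flux requires L_Y/d_Y² = L_X/d_X², so d_Y/d_X = √(L_Y/L_X)
= √(441) = 21.00.

21.0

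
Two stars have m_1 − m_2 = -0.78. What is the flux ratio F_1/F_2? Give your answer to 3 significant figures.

F_1/F_2 = 10^(−(m_1 − m_2)/2.5) = 10^(0.78/2.5) = 10^0.312 = 2.051.

2.05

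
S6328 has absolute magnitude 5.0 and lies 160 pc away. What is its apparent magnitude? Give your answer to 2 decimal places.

m = M + 5 log₁₀(d/10 pc) = 5.0 + 5 log₁₀(160/10)
  = 5.0 + 5 × 1.204 = 5.0 + 6.02 = 11.02.

11.02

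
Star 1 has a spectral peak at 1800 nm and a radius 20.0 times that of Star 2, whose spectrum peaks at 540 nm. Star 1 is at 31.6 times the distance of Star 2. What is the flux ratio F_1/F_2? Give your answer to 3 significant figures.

Wien's law: T_1/T_2 = λ_2/λ_1 = 540/1800 = 0.3000.
L_1/L_2 = (R_1/R_2)²(T_1/T_2)⁴ = (20.0)²(0.3000)⁴ = 3.240.
F_1/F_2 = (L_1/L_2)/(d_1/d_2)² = 3.240/(31.6)² = 0.003245.

0.00324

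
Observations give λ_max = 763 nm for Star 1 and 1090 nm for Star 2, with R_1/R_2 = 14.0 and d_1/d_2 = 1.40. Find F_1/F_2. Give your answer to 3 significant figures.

416

Wien's law: T_1/T_2 = λ_2/λ_1 = 1090/763 = 1.429.
L_1/L_2 = (R_1/R_2)²(T_1/T_2)⁴ = (14.0)²(1.429)⁴ = 816.3.
F_1/F_2 = (L_1/L_2)/(d_1/d_2)² = 816.3/(1.40)² = 416.5.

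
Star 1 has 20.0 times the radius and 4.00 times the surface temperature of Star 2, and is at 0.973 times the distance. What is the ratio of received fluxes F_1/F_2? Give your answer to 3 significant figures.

1.08×10^5

L_1/L_2 = (R_1/R_2)²(T_1/T_2)⁴ = (20.0)² × (4.00)⁴ = 1.024×10^5.
F_1/F_2 = (L_1/L_2)/(d_1/d_2)² = 1.024×10^5 / (0.973)² = 1.082×10^5.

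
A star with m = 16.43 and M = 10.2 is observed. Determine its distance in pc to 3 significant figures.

m − M = 5 log₁₀(d/10 pc)
16.43 − (10.2) = 6.23 = 5 log₁₀(d/10)
d = 10 × 10^(6.23/5) = 10 × 10^1.246 = 176.2 pc.

176 pc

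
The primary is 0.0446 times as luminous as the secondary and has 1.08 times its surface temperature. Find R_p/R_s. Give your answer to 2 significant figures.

L ∝ R²T⁴ gives R ∝ √L / T², so
R_p/R_s = √(0.0446) / (1.08)² = 0.2112 / 1.166 = 0.1811.

0.18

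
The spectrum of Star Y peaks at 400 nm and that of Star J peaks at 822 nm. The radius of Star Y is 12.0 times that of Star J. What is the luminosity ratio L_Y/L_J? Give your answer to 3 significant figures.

2.57×10^3

Wien's law gives T ∝ 1/λ_max, so T_Y/T_J = λ_J/λ_Y = 822/400 = 2.055.
Then L ∝ R²T⁴ gives L_Y/L_J = (12.0)² × (2.055)⁴ = 144.0 × 17.83 = 2568.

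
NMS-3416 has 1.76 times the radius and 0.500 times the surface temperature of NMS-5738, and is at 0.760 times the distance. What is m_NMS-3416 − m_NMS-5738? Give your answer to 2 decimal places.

L_NMS-3416/L_NMS-5738 = (1.76)²(0.500)⁴ = 0.1936.
F_NMS-3416/F_NMS-5738 = (L_NMS-3416/L_NMS-5738)/(d_NMS-3416/d_NMS-5738)² = 0.1936/0.5776 = 0.3352.
m_NMS-3416 − m_NMS-5738 = −2.5 log₁₀(0.3352) = 1.19.

1.19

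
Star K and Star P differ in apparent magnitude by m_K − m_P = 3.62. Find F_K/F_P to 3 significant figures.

F_K/F_P = 10^(−(m_K − m_P)/2.5) = 10^(-3.62/2.5) = 10^-1.448 = 0.03565.

0.0356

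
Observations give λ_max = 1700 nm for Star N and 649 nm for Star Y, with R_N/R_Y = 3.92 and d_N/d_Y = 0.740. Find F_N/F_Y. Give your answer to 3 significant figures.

Wien's law: T_N/T_Y = λ_Y/λ_N = 649/1700 = 0.3818.
L_N/L_Y = (R_N/R_Y)²(T_N/T_Y)⁴ = (3.92)²(0.3818)⁴ = 0.3264.
F_N/F_Y = (L_N/L_Y)/(d_N/d_Y)² = 0.3264/(0.740)² = 0.5961.

0.596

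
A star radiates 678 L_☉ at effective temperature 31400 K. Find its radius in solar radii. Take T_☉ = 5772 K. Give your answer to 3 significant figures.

R/R_☉ = √(L/L_☉) / (T/T_☉)² = √(678) / (5.440)²
       = 26.04 / 29.59 = 0.8798.

0.880 solar radii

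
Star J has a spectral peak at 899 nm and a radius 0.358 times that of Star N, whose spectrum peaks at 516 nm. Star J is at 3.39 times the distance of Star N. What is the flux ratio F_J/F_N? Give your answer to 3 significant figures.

0.00121

Wien's law: T_J/T_N = λ_N/λ_J = 516/899 = 0.5740.
L_J/L_N = (R_J/R_N)²(T_J/T_N)⁴ = (0.358)²(0.5740)⁴ = 0.01391.
F_J/F_N = (L_J/L_N)/(d_J/d_N)² = 0.01391/(3.39)² = 0.001210.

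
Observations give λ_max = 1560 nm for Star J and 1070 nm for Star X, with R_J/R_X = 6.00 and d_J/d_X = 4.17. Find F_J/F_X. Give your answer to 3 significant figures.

0.458

Wien's law: T_J/T_X = λ_X/λ_J = 1070/1560 = 0.6859.
L_J/L_X = (R_J/R_X)²(T_J/T_X)⁴ = (6.00)²(0.6859)⁴ = 7.968.
F_J/F_X = (L_J/L_X)/(d_J/d_X)² = 7.968/(4.17)² = 0.4582.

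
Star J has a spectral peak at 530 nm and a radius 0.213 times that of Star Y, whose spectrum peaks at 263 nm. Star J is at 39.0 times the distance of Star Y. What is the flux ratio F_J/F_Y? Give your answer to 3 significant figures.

Wien's law: T_J/T_Y = λ_Y/λ_J = 263/530 = 0.4962.
L_J/L_Y = (R_J/R_Y)²(T_J/T_Y)⁴ = (0.213)²(0.4962)⁴ = 0.002751.
F_J/F_Y = (L_J/L_Y)/(d_J/d_Y)² = 0.002751/(39.0)² = 1.809×10^-6.

1.81×10^-6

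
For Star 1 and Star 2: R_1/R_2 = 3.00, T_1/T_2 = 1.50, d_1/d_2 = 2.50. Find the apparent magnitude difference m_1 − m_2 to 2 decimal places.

-2.16

L_1/L_2 = (3.00)²(1.50)⁴ = 45.56.
F_1/F_2 = (L_1/L_2)/(d_1/d_2)² = 45.56/6.250 = 7.290.
m_1 − m_2 = −2.5 log₁₀(7.290) = -2.16.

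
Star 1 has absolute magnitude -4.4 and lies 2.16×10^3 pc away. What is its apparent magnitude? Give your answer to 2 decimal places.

7.27

m = M + 5 log₁₀(d/10 pc) = -4.4 + 5 log₁₀(2.16×10^3/10)
  = -4.4 + 5 × 2.334 = -4.4 + 11.67 = 7.27.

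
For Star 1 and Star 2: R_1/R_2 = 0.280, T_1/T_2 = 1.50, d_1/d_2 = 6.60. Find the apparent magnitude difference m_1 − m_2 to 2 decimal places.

L_1/L_2 = (0.280)²(1.50)⁴ = 0.3969.
F_1/F_2 = (L_1/L_2)/(d_1/d_2)² = 0.3969/43.56 = 0.009112.
m_1 − m_2 = −2.5 log₁₀(0.009112) = 5.10.

5.10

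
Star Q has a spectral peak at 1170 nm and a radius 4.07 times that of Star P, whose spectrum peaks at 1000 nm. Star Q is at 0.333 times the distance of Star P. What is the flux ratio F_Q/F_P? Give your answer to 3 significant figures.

Wien's law: T_Q/T_P = λ_P/λ_Q = 1000/1170 = 0.8547.
L_Q/L_P = (R_Q/R_P)²(T_Q/T_P)⁴ = (4.07)²(0.8547)⁴ = 8.840.
F_Q/F_P = (L_Q/L_P)/(d_Q/d_P)² = 8.840/(0.333)² = 79.72.

79.7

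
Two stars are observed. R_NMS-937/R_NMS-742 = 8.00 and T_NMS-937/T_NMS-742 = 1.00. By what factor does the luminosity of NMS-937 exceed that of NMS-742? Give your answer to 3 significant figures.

64.0

From the Stefan–Boltzmann law, L ∝ R²T⁴, so
L_NMS-937/L_NMS-742 = (R_NMS-937/R_NMS-742)² (T_NMS-937/T_NMS-742)⁴ = (8.00)² × (1.00)⁴ = 64.00 × 1.000 = 64.00.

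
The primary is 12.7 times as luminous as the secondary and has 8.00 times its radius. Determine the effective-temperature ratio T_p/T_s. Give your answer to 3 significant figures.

0.667

L ∝ R²T⁴ gives T ∝ (L/R²)^(1/4), so
T_p/T_s = (12.7 / 8.00²)^(1/4) = (0.1984)^(1/4) = 0.6674.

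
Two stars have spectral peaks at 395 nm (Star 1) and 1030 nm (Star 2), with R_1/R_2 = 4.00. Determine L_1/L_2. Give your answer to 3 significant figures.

Wien's law gives T ∝ 1/λ_max, so T_1/T_2 = λ_2/λ_1 = 1030/395 = 2.608.
Then L ∝ R²T⁴ gives L_1/L_2 = (4.00)² × (2.608)⁴ = 16.00 × 46.23 = 739.7.

740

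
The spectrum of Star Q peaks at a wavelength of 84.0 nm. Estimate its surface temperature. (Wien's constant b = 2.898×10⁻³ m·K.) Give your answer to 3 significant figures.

T = b/λ_max = 2.898×10⁻³ / (84.0×10⁻⁹) = 3.450×10^4 K.

3.45×10^4 K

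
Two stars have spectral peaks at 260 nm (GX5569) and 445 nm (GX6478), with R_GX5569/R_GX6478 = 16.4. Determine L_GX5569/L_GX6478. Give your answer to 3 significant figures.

2.31×10^3

Wien's law gives T ∝ 1/λ_max, so T_GX5569/T_GX6478 = λ_GX6478/λ_GX5569 = 445/260 = 1.712.
Then L ∝ R²T⁴ gives L_GX5569/L_GX6478 = (16.4)² × (1.712)⁴ = 269.0 × 8.581 = 2308.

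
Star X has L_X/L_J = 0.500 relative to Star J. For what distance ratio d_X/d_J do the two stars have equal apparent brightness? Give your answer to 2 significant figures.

0.71

Equal flux requires L_X/d_X² = L_J/d_J², so d_X/d_J = √(L_X/L_J)
= √(0.500) = 0.7071.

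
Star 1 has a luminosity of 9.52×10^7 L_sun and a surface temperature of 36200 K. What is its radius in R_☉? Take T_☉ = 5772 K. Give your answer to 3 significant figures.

R/R_☉ = √(L/L_☉) / (T/T_☉)² = √(9.52×10^7) / (6.272)²
       = 9757 / 39.33 = 248.1.

248 R_☉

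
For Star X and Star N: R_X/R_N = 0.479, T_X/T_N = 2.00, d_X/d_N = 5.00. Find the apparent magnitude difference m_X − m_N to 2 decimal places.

L_X/L_N = (0.479)²(2.00)⁴ = 3.671.
F_X/F_N = (L_X/L_N)/(d_X/d_N)² = 3.671/25.00 = 0.1468.
m_X − m_N = −2.5 log₁₀(0.1468) = 2.08.

2.08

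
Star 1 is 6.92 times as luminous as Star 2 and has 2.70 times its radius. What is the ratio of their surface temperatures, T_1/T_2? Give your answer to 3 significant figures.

L ∝ R²T⁴ gives T ∝ (L/R²)^(1/4), so
T_1/T_2 = (6.92 / 2.70²)^(1/4) = (0.9492)^(1/4) = 0.9871.

0.987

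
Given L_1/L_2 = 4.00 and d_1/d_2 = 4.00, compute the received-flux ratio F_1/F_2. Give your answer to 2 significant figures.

F = L/(4πd²), so F_1/F_2 = (L_1/L_2) / (d_1/d_2)²
= 4.00 / (4.00)² = 4.00 / 16.00 = 0.2500.

0.25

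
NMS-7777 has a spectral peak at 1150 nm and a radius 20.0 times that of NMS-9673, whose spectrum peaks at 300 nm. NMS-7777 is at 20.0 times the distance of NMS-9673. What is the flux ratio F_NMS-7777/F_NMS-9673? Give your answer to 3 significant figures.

0.00463

Wien's law: T_NMS-7777/T_NMS-9673 = λ_NMS-9673/λ_NMS-7777 = 300/1150 = 0.2609.
L_NMS-7777/L_NMS-9673 = (R_NMS-7777/R_NMS-9673)²(T_NMS-7777/T_NMS-9673)⁴ = (20.0)²(0.2609)⁴ = 1.852.
F_NMS-7777/F_NMS-9673 = (L_NMS-7777/L_NMS-9673)/(d_NMS-7777/d_NMS-9673)² = 1.852/(20.0)² = 0.004631.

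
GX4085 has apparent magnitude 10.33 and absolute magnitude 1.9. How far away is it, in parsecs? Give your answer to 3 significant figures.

m − M = 5 log₁₀(d/10 pc)
10.33 − (1.9) = 8.43 = 5 log₁₀(d/10)
d = 10 × 10^(8.43/5) = 10 × 10^1.686 = 485.3 pc.

485 pc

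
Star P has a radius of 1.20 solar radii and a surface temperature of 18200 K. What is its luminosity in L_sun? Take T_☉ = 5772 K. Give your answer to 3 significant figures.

142 L_sun

L/L_☉ = (R/R_☉)² (T/T_☉)⁴ = (1.20)² × (18200/5772)⁴
       = 1.440 × (3.153)⁴ = 1.440 × 98.85 = 142.3.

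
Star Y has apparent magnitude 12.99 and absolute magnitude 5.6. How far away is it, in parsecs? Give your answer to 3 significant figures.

m − M = 5 log₁₀(d/10 pc)
12.99 − (5.6) = 7.39 = 5 log₁₀(d/10)
d = 10 × 10^(7.39/5) = 10 × 10^1.478 = 300.6 pc.

301 pc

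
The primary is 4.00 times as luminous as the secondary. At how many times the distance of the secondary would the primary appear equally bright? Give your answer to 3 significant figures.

Equal flux requires L_p/d_p² = L_s/d_s², so d_p/d_s = √(L_p/L_s)
= √(4.00) = 2.000.

2.00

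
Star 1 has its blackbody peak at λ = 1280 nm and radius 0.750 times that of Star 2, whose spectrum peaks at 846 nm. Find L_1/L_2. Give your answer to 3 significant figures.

0.107

Wien's law gives T ∝ 1/λ_max, so T_1/T_2 = λ_2/λ_1 = 846/1280 = 0.6609.
Then L ∝ R²T⁴ gives L_1/L_2 = (0.750)² × (0.6609)⁴ = 0.5625 × 0.1908 = 0.1073.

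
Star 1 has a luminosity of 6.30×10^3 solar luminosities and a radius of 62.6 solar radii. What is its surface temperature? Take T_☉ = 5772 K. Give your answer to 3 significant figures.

6.50×10^3 K

T/T_☉ = (L/L_☉)^(1/4) / (R/R_☉)^(1/2)
T = 5772 × (6.30×10^3)^(1/4) / √(62.6) = 5772 × 8.909 / 7.912 = 6499 K.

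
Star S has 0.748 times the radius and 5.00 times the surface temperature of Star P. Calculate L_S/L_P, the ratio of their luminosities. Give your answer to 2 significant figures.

From the Stefan–Boltzmann law, L ∝ R²T⁴, so
L_S/L_P = (R_S/R_P)² (T_S/T_P)⁴ = (0.748)² × (5.00)⁴ = 0.5595 × 625.0 = 349.7.

3.5×10^2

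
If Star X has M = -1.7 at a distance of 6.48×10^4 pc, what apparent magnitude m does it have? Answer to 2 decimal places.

m = M + 5 log₁₀(d/10 pc) = -1.7 + 5 log₁₀(6.48×10^4/10)
  = -1.7 + 5 × 3.812 = -1.7 + 19.06 = 17.36.

17.36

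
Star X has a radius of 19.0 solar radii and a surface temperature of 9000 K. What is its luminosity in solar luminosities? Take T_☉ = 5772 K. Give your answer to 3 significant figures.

2.13×10^3 solar luminosities

L/L_☉ = (R/R_☉)² (T/T_☉)⁴ = (19.0)² × (9000/5772)⁴
       = 361.0 × (1.559)⁴ = 361.0 × 5.911 = 2134.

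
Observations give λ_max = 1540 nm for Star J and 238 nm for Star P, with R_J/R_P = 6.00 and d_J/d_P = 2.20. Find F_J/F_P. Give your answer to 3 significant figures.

0.00424

Wien's law: T_J/T_P = λ_P/λ_J = 238/1540 = 0.1545.
L_J/L_P = (R_J/R_P)²(T_J/T_P)⁴ = (6.00)²(0.1545)⁴ = 0.02054.
F_J/F_P = (L_J/L_P)/(d_J/d_P)² = 0.02054/(2.20)² = 0.004243.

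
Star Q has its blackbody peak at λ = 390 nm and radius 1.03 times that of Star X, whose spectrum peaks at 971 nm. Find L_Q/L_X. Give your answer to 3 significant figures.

Wien's law gives T ∝ 1/λ_max, so T_Q/T_X = λ_X/λ_Q = 971/390 = 2.490.
Then L ∝ R²T⁴ gives L_Q/L_X = (1.03)² × (2.490)⁴ = 1.061 × 38.43 = 40.77.

40.8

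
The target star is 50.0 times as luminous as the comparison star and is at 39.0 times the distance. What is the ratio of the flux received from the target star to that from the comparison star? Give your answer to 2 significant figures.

F = L/(4πd²), so F_t/F_c = (L_t/L_c) / (d_t/d_c)²
= 50.0 / (39.0)² = 50.0 / 1521 = 0.03287.

0.033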